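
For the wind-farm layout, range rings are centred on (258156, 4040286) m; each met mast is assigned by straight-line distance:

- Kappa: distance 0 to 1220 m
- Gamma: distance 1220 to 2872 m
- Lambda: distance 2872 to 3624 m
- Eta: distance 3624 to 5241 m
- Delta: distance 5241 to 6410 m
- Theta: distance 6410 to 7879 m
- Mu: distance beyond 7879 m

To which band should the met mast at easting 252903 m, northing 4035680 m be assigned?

Distance = √((252903−258156)² + (4035680−4040286)²) = √(27594009.000 + 21215236.000) = 6986.361 m.
6410 ≤ 6986.361 < 7879 → Theta.

Theta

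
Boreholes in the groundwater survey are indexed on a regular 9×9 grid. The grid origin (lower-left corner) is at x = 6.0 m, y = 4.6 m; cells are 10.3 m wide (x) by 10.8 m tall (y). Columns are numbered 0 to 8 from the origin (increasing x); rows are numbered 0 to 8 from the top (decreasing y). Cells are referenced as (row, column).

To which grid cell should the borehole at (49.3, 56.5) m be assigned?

(4, 4)

Column index: ⌊(49.3 − 6.0) / 10.3⌋ = ⌊4.204⌋ = 4
Row offset from origin: ⌊(56.5 − 4.6) / 10.8⌋ = ⌊4.806⌋ = 4 → row 4 (counted from top)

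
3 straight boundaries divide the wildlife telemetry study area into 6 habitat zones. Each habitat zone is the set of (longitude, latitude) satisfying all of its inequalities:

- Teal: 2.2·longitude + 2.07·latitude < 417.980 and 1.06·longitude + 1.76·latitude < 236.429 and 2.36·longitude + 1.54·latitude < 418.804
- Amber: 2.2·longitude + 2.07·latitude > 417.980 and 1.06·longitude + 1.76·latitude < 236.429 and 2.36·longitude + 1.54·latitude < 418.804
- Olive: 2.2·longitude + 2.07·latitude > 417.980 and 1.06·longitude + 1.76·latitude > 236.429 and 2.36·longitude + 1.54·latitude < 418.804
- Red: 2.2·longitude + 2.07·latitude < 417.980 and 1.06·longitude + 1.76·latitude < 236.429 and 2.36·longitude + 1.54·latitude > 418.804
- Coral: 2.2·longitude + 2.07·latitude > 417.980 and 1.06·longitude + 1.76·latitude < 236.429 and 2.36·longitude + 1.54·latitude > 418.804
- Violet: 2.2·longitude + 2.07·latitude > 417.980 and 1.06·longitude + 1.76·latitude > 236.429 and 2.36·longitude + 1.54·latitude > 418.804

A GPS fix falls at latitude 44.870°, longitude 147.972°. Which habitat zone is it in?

Amber

2.2·147.972 + 2.07·44.870 = 418.419, which is > 417.980
1.06·147.972 + 1.76·44.870 = 235.822, which is < 236.429
2.36·147.972 + 1.54·44.870 = 418.314, which is < 418.804
This sign pattern matches Amber.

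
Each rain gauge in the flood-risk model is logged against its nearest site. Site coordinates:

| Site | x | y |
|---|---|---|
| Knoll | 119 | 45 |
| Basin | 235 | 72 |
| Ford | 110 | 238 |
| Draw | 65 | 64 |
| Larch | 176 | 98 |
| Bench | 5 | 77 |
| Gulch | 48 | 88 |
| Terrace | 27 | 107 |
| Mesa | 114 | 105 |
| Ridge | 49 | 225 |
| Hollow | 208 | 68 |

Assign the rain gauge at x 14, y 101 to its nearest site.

Terrace

Squared distances to each site:
Knoll: 14161.000; Basin: 49682.000; Ford: 27985.000; Draw: 3970.000; Larch: 26253.000; Bench: 657.000; Gulch: 1325.000; Terrace: 205.000; Mesa: 10016.000; Ridge: 16601.000; Hollow: 38725.000.
Minimum at Terrace.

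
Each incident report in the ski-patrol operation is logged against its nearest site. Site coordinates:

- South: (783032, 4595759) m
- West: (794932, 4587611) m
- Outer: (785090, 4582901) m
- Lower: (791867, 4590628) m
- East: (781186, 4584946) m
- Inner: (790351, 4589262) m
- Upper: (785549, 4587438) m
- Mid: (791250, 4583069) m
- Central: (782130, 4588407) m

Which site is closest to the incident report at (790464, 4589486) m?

Inner

Squared distances to each site:
South: 94585153.000; West: 23478649.000; Outer: 72242101.000; Lower: 3272573.000; East: 106692884.000; Inner: 62945.000; Upper: 28351529.000; Mid: 41795685.000; Central: 70619797.000.
Minimum at Inner.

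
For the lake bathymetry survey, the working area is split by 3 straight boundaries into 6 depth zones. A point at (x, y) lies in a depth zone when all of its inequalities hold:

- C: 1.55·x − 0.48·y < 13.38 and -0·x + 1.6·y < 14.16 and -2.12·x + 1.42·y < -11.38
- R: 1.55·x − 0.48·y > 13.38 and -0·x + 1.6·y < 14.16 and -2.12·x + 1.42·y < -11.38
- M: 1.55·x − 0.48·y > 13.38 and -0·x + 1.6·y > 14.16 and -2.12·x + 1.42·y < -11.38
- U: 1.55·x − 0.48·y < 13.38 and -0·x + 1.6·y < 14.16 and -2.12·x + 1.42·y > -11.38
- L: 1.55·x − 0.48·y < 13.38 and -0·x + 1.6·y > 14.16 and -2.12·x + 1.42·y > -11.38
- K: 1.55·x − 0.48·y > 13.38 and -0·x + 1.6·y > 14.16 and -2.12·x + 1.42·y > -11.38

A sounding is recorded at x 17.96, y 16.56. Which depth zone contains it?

M

1.55·17.96 − 0.48·16.56 = 19.889, which is > 13.38
-0·17.96 + 1.6·16.56 = 26.496, which is > 14.16
-2.12·17.96 + 1.42·16.56 = -14.560, which is < -11.38
This sign pattern matches M.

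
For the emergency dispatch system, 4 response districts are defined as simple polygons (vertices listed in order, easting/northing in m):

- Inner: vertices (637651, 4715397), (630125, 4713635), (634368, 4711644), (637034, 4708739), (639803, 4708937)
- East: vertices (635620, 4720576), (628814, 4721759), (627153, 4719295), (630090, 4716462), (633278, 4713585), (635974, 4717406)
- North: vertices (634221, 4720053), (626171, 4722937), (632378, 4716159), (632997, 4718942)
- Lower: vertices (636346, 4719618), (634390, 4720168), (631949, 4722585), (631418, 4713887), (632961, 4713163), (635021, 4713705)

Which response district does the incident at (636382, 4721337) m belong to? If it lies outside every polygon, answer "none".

Cast a ray rightward from (636382, 4721337). For each polygon, the edges (by vertex number in listed order) whose endpoints lie on opposite sides of northing = 4721337, where each meets that height, and whether that is right or left of the point:
Inner: no edge straddles that height → 0 crossings.
East: 1–2 at easting≈631241.8 (left), 2–3 at easting≈628529.5 (left) → 0 crossings.
North: 1–2 at easting≈630637.0 (left), 2–3 at easting≈627636.2 (left) → 0 crossings.
Lower: 2–3 at easting≈633209.4 (left), 3–4 at easting≈631872.8 (left) → 0 crossings.
All counts are even, so the point lies outside every listed polygon.

none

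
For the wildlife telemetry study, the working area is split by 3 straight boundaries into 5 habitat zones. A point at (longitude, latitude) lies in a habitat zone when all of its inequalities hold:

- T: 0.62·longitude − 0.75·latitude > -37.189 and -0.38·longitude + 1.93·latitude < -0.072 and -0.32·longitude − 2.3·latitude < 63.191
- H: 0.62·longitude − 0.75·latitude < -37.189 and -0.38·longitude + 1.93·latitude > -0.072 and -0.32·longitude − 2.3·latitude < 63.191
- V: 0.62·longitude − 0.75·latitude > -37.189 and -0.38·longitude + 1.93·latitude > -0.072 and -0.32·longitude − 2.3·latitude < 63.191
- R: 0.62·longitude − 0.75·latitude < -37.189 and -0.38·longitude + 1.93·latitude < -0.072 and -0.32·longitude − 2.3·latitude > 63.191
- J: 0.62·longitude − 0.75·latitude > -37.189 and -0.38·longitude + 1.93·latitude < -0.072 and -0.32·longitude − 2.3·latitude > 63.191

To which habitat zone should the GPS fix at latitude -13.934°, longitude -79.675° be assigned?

H

0.62·-79.675 − 0.75·-13.934 = -38.948, which is < -37.189
-0.38·-79.675 + 1.93·-13.934 = 3.384, which is > -0.072
-0.32·-79.675 − 2.3·-13.934 = 57.544, which is < 63.191
This sign pattern matches H.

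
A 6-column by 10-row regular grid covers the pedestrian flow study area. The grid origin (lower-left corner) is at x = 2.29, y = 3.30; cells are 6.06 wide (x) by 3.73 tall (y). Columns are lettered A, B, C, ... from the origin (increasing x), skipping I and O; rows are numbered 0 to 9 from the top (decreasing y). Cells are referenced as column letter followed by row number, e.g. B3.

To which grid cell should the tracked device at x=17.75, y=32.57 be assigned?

Column index: ⌊(17.75 − 2.29) / 6.06⌋ = ⌊2.551⌋ = 2 → column C
Row offset from origin: ⌊(32.57 − 3.30) / 3.73⌋ = ⌊7.847⌋ = 7 → row 2 (counted from top)

C2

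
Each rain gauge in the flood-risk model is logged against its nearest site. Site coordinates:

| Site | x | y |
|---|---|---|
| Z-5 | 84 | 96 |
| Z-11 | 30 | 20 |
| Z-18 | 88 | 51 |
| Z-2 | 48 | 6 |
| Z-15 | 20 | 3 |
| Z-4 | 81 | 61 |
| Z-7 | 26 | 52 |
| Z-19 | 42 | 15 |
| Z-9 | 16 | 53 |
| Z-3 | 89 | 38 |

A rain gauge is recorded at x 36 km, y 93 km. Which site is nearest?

Squared distances to each site:
Z-5: 2313.000; Z-11: 5365.000; Z-18: 4468.000; Z-2: 7713.000; Z-15: 8356.000; Z-4: 3049.000; Z-7: 1781.000; Z-19: 6120.000; Z-9: 2000.000; Z-3: 5834.000.
Minimum at Z-7.

Z-7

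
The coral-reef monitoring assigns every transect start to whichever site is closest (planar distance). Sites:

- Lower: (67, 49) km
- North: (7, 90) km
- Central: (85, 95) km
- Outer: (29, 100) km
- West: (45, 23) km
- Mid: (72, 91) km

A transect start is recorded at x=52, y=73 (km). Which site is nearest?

Mid

Squared distances to each site:
Lower: 801.000; North: 2314.000; Central: 1573.000; Outer: 1258.000; West: 2549.000; Mid: 724.000.
Minimum at Mid.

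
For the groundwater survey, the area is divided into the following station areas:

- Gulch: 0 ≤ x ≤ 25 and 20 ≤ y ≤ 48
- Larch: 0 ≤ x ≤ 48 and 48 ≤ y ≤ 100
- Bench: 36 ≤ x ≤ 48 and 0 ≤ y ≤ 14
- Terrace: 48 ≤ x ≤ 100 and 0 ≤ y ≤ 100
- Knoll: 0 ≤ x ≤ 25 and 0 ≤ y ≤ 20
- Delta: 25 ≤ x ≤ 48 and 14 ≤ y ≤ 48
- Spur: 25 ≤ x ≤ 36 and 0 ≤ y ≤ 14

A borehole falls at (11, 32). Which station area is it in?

Gulch

The point has x = 11 and y = 32.
Only Gulch satisfies 0 ≤ x ≤ 25 and 20 ≤ y ≤ 48.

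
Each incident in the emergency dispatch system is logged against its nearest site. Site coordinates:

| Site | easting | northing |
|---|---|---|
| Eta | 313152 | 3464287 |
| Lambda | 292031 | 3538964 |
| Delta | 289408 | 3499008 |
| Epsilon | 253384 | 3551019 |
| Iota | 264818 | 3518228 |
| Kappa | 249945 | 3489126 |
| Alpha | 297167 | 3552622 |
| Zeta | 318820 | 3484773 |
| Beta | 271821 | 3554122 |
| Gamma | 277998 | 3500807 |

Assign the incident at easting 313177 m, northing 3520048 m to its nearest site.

Squared distances to each site:
Eta: 3109289746.000; Lambda: 804968372.000; Delta: 1007646961.000; Epsilon: 4534405690.000; Iota: 2341905281.000; Kappa: 4954455908.000; Alpha: 1317385576.000; Zeta: 1276169074.000; Beta: 2871356212.000; Gamma: 1607778122.000.
Minimum at Lambda.

Lambda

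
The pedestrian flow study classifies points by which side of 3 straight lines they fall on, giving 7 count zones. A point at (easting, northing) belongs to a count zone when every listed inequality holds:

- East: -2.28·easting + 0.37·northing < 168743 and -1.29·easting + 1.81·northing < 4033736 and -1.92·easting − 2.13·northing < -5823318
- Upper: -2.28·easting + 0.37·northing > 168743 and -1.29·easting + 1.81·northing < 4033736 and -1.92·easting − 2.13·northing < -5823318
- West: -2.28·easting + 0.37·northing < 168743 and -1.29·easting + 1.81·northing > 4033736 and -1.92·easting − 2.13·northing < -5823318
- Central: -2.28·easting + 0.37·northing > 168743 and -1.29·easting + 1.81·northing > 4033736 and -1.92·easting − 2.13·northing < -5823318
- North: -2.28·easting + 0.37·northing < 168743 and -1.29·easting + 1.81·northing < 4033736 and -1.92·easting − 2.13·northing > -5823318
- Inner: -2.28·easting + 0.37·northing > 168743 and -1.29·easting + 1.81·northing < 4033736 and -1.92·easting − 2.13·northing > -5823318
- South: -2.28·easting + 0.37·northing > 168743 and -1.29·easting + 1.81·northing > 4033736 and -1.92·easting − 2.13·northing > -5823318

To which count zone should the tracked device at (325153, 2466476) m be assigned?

Central

-2.28·325153 + 0.37·2466476 = 171247.280, which is > 168743
-1.29·325153 + 1.81·2466476 = 4044874.190, which is > 4033736
-1.92·325153 − 2.13·2466476 = -5877887.640, which is < -5823318
This sign pattern matches Central.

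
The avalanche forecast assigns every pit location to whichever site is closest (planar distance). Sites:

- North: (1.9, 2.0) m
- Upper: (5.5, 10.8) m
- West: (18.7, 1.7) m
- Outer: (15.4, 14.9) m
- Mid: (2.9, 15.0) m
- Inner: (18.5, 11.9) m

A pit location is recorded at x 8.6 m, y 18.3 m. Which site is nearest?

Mid

Squared distances to each site:
North: 310.580; Upper: 65.860; West: 377.570; Outer: 57.800; Mid: 43.380; Inner: 138.970.
Minimum at Mid.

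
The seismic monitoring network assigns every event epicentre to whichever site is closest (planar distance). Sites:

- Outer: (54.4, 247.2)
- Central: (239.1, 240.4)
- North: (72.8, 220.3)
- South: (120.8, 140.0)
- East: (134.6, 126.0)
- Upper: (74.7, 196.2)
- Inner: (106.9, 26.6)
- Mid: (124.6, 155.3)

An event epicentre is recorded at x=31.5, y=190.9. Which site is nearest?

Upper

Squared distances to each site:
Outer: 3694.100; Central: 45548.010; North: 2570.050; South: 10565.300; East: 14841.620; Upper: 1894.330; Inner: 32679.650; Mid: 9934.970.
Minimum at Upper.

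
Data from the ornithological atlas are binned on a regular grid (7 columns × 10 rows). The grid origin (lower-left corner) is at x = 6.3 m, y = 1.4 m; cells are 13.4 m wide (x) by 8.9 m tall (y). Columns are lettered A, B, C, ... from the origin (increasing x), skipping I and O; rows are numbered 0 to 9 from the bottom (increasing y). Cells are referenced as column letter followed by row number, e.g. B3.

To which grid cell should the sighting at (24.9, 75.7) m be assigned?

Column index: ⌊(24.9 − 6.3) / 13.4⌋ = ⌊1.388⌋ = 1 → column B
Row offset from origin: ⌊(75.7 − 1.4) / 8.9⌋ = ⌊8.348⌋ = 8 → row 8

B8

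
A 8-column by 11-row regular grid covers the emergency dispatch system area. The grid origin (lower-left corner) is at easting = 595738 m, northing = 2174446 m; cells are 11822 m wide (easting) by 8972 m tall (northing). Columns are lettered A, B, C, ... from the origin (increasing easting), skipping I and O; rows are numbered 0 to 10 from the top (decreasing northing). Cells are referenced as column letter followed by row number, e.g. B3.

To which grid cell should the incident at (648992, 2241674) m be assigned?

E3

Column index: ⌊(648992 − 595738) / 11822⌋ = ⌊4.505⌋ = 4 → column E
Row offset from origin: ⌊(2241674 − 2174446) / 8972⌋ = ⌊7.493⌋ = 7 → row 3 (counted from top)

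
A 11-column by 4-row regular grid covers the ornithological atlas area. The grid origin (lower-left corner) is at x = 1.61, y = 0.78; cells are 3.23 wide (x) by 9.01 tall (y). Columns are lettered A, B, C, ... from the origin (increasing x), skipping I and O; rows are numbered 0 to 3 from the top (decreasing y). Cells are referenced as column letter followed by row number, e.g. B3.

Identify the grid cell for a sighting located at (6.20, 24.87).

B1

Column index: ⌊(6.20 − 1.61) / 3.23⌋ = ⌊1.421⌋ = 1 → column B
Row offset from origin: ⌊(24.87 − 0.78) / 9.01⌋ = ⌊2.674⌋ = 2 → row 1 (counted from top)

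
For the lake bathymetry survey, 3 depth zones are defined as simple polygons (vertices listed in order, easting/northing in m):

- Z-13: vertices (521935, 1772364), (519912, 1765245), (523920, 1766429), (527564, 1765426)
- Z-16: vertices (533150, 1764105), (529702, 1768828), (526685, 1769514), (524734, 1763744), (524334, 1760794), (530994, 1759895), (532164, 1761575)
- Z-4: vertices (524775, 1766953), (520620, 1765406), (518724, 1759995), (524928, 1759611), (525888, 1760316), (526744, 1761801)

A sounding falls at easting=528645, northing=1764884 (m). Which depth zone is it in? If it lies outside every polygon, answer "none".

Cast a ray rightward from (528645, 1764884). For each polygon, the edges (by vertex number in listed order) whose endpoints lie on opposite sides of northing = 1764884, where each meets that height, and whether that is right or left of the point:
Z-13: no edge straddles that height → 0 crossings.
Z-16: 1–2 at easting≈532581.3 (right), 3–4 at easting≈525119.5 (left) → 1 crossing.
Z-4: 2–3 at easting≈520437.1 (left), 6–1 at easting≈525565.7 (left) → 0 crossings.
Only Z-16 has an odd count, so the point is inside Z-16.

Z-16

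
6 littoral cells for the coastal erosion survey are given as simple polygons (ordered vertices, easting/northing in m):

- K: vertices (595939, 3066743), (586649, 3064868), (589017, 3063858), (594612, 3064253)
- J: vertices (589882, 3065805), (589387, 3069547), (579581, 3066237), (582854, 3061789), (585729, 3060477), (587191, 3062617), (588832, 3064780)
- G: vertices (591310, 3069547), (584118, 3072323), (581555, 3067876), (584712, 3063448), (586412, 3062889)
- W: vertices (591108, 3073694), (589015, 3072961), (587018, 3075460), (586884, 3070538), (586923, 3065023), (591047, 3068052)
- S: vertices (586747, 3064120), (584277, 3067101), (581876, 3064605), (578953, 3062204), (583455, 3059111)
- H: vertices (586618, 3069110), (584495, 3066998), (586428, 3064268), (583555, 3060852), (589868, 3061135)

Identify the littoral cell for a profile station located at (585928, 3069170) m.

G

Cast a ray rightward from (585928, 3069170). For each polygon, the edges (by vertex number in listed order) whose endpoints lie on opposite sides of northing = 3069170, where each meets that height, and whether that is right or left of the point:
K: no edge straddles that height → 0 crossings.
J: 1–2 at easting≈589436.9 (right), 2–3 at easting≈588270.1 (right) → 2 crossings.
G: 2–3 at easting≈582300.8 (left), 5–1 at easting≈591032.7 (right) → 1 crossing.
W: 4–5 at easting≈586893.7 (right), 6–1 at easting≈591059.1 (right) → 2 crossings.
S: no edge straddles that height → 0 crossings.
H: no edge straddles that height → 0 crossings.
Only G has an odd count, so the point is inside G.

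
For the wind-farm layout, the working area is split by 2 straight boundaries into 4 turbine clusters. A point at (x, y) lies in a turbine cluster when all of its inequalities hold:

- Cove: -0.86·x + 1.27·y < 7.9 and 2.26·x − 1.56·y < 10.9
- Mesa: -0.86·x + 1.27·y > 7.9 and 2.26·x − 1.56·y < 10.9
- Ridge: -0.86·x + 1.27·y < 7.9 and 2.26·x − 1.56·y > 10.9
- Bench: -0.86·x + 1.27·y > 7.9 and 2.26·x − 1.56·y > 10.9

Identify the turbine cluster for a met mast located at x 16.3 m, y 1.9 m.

-0.86·16.3 + 1.27·1.9 = -11.605, which is < 7.9
2.26·16.3 − 1.56·1.9 = 33.874, which is > 10.9
This sign pattern matches Ridge.

Ridge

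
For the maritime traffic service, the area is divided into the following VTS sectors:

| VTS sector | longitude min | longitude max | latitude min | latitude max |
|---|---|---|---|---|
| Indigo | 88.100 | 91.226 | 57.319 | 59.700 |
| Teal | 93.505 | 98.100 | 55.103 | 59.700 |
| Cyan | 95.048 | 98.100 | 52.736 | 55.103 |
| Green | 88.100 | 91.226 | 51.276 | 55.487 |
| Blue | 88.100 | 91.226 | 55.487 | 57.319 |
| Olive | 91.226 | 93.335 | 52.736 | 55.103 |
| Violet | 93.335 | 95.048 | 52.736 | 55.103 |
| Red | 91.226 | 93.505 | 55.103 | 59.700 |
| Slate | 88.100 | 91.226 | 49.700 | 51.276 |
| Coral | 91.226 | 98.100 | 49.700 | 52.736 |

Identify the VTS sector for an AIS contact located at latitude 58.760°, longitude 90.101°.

The point has longitude = 90.101 and latitude = 58.760.
Only Indigo satisfies 88.100 ≤ longitude ≤ 91.226 and 57.319 ≤ latitude ≤ 59.700.

Indigo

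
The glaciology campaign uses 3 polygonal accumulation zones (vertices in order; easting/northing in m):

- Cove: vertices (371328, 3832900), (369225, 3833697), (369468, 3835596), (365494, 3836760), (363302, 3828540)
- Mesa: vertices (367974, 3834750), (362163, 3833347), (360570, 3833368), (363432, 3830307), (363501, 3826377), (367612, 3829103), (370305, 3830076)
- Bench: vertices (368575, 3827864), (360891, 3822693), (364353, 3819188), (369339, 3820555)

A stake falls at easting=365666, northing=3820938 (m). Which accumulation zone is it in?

Bench

Cast a ray rightward from (365666, 3820938). For each polygon, the edges (by vertex number in listed order) whose endpoints lie on opposite sides of northing = 3820938, where each meets that height, and whether that is right or left of the point:
Cove: no edge straddles that height → 0 crossings.
Mesa: no edge straddles that height → 0 crossings.
Bench: 2–3 at easting≈362624.5 (left), 4–1 at easting≈369299.0 (right) → 1 crossing.
Only Bench has an odd count, so the point is inside Bench.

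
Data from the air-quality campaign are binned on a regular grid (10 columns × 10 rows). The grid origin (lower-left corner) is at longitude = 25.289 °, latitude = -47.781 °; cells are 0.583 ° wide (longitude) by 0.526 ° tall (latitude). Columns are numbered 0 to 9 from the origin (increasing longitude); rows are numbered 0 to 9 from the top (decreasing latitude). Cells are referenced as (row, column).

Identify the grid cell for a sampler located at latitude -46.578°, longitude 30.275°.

(7, 8)

Column index: ⌊(30.275 − 25.289) / 0.583⌋ = ⌊8.552⌋ = 8
Row offset from origin: ⌊(-46.578 − -47.781) / 0.526⌋ = ⌊2.287⌋ = 2 → row 7 (counted from top)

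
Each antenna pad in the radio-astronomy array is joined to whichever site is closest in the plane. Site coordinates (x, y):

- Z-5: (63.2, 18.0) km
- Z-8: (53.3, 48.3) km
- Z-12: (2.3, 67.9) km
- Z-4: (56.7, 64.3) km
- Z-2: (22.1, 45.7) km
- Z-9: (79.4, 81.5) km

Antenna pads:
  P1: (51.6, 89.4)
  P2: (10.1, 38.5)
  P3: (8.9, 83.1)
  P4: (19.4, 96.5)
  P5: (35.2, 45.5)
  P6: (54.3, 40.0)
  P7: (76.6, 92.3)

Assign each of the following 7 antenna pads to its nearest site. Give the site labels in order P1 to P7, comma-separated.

Z-4, Z-2, Z-12, Z-12, Z-2, Z-8, Z-9

P1 → Z-4 (d²=656.02)
P2 → Z-2 (d²=195.84)
P3 → Z-12 (d²=274.60)
P4 → Z-12 (d²=1110.37)
P5 → Z-2 (d²=171.65)
P6 → Z-8 (d²=69.89)
P7 → Z-9 (d²=124.48)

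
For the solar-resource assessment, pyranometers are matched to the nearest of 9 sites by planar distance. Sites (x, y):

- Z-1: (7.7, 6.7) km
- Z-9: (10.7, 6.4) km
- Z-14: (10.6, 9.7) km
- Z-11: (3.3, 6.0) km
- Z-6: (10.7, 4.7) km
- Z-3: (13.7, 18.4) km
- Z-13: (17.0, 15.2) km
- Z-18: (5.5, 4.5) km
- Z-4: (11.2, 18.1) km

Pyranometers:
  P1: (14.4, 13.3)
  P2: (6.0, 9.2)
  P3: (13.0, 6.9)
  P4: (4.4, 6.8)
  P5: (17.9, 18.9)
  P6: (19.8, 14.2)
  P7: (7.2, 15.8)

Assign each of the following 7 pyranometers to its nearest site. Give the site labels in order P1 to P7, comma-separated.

Z-13, Z-1, Z-9, Z-11, Z-13, Z-13, Z-4

P1 → Z-13 (d²=10.37)
P2 → Z-1 (d²=9.14)
P3 → Z-9 (d²=5.54)
P4 → Z-11 (d²=1.85)
P5 → Z-13 (d²=14.50)
P6 → Z-13 (d²=8.84)
P7 → Z-4 (d²=21.29)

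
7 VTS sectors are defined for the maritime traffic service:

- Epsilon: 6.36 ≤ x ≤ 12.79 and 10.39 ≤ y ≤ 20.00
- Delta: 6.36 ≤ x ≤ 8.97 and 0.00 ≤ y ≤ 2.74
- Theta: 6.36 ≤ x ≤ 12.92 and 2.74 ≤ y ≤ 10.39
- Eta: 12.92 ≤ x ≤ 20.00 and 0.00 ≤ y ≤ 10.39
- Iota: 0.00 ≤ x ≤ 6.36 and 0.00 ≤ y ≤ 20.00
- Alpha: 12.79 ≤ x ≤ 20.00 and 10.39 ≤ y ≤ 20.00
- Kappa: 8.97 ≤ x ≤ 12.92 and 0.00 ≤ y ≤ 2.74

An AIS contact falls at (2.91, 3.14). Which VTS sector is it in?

The point has x = 2.91 and y = 3.14.
Only Iota satisfies 0.00 ≤ x ≤ 6.36 and 0.00 ≤ y ≤ 20.00.

Iota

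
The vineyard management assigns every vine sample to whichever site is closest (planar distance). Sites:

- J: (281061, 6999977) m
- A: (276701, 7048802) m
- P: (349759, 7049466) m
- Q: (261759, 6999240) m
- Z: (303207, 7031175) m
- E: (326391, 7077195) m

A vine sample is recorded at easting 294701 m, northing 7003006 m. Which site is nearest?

J

Squared distances to each site:
J: 195224441.000; A: 2421273616.000; P: 5189914964.000; Q: 1099358120.000; Z: 865844597.000; E: 6508263821.000.
Minimum at J.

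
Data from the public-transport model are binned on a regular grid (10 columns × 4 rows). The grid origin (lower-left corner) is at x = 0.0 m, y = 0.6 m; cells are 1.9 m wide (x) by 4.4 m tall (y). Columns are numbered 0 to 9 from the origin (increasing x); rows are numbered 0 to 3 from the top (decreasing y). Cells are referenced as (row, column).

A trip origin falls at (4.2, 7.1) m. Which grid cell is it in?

Column index: ⌊(4.2 − 0.0) / 1.9⌋ = ⌊2.211⌋ = 2
Row offset from origin: ⌊(7.1 − 0.6) / 4.4⌋ = ⌊1.477⌋ = 1 → row 2 (counted from top)

(2, 2)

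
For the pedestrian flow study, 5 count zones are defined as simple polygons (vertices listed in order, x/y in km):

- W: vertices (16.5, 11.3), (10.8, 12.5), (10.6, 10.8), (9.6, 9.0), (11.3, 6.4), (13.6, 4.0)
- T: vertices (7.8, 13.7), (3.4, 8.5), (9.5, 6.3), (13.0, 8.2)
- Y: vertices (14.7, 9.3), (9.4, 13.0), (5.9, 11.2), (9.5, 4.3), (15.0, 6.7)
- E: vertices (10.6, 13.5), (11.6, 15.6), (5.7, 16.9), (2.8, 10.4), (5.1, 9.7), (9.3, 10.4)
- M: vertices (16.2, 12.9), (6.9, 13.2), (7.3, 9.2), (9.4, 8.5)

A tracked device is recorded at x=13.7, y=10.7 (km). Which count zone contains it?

W

Cast a ray rightward from (13.7, 10.7). For each polygon, the edges (by vertex number in listed order) whose endpoints lie on opposite sides of y = 10.7, where each meets that height, and whether that is right or left of the point:
W: 3–4 at x≈10.54 (left), 6–1 at x≈16.26 (right) → 1 crossing.
T: 1–2 at x≈5.26 (left), 4–1 at x≈10.64 (left) → 0 crossings.
Y: 1–2 at x≈12.69 (left), 3–4 at x≈6.16 (left) → 0 crossings.
E: 3–4 at x≈2.93 (left), 6–1 at x≈9.43 (left) → 0 crossings.
M: 2–3 at x≈7.15 (left), 4–1 at x≈12.80 (left) → 0 crossings.
Only W has an odd count, so the point is inside W.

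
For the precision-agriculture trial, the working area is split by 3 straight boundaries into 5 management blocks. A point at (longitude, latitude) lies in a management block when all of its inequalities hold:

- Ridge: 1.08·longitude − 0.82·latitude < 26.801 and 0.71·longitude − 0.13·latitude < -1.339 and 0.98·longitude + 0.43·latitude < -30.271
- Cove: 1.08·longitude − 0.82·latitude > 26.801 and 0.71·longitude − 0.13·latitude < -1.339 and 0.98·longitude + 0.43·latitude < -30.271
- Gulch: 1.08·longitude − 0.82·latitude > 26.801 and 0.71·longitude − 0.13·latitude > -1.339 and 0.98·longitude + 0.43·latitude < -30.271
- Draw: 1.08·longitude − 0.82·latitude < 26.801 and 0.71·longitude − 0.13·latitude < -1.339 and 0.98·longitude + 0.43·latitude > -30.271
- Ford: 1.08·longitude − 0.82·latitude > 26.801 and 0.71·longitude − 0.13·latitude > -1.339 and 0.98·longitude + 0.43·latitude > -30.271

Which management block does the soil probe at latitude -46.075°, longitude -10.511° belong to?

Draw

1.08·-10.511 − 0.82·-46.075 = 26.430, which is < 26.801
0.71·-10.511 − 0.13·-46.075 = -1.473, which is < -1.339
0.98·-10.511 + 0.43·-46.075 = -30.113, which is > -30.271
This sign pattern matches Draw.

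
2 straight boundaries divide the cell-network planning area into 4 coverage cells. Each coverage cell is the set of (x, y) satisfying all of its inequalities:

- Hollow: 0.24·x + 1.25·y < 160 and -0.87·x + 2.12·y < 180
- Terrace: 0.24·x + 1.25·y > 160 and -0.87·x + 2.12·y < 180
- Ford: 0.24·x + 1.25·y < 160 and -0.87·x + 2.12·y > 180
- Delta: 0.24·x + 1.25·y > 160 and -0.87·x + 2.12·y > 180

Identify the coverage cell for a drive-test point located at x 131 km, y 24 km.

0.24·131 + 1.25·24 = 61.440, which is < 160
-0.87·131 + 2.12·24 = -63.090, which is < 180
This sign pattern matches Hollow.

Hollow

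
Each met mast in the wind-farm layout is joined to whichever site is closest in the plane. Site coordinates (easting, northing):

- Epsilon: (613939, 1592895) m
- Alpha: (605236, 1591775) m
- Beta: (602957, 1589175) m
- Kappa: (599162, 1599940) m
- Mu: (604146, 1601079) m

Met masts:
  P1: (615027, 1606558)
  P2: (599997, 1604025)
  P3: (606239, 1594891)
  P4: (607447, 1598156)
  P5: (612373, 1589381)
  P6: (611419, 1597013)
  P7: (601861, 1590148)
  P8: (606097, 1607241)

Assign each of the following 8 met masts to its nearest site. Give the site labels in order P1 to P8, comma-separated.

P1 → Mu (d²=148415602.00)
P2 → Kappa (d²=17384450.00)
P3 → Alpha (d²=10715465.00)
P4 → Mu (d²=19440530.00)
P5 → Epsilon (d²=14800552.00)
P6 → Epsilon (d²=23308324.00)
P7 → Beta (d²=2147945.00)
P8 → Mu (d²=41776645.00)

Mu, Kappa, Alpha, Mu, Epsilon, Epsilon, Beta, Mu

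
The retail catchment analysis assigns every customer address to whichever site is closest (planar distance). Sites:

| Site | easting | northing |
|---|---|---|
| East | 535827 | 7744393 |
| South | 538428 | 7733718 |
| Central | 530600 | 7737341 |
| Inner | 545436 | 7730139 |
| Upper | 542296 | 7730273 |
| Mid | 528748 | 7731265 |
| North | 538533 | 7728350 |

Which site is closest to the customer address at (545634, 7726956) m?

Inner

Squared distances to each site:
East: 400226218.000; South: 97651080.000; Central: 333869381.000; Inner: 10170693.000; Upper: 22144733.000; Mid: 303704477.000; North: 52367437.000.
Minimum at Inner.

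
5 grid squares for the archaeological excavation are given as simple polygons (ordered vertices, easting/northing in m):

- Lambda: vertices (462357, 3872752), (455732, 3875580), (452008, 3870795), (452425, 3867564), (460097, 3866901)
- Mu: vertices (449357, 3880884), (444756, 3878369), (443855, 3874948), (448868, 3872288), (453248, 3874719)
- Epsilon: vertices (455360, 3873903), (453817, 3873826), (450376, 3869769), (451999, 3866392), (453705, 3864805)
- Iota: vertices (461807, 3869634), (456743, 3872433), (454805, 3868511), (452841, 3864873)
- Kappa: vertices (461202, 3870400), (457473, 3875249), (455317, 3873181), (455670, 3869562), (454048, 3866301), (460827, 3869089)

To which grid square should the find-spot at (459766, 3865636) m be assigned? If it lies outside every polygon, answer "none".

Cast a ray rightward from (459766, 3865636). For each polygon, the edges (by vertex number in listed order) whose endpoints lie on opposite sides of northing = 3865636, where each meets that height, and whether that is right or left of the point:
Lambda: no edge straddles that height → 0 crossings.
Mu: no edge straddles that height → 0 crossings.
Epsilon: 4–5 at easting≈452811.7 (left), 5–1 at easting≈453856.2 (left) → 0 crossings.
Iota: 3–4 at easting≈453252.9 (left), 4–1 at easting≈454277.9 (left) → 0 crossings.
Kappa: no edge straddles that height → 0 crossings.
All counts are even, so the point lies outside every listed polygon.

none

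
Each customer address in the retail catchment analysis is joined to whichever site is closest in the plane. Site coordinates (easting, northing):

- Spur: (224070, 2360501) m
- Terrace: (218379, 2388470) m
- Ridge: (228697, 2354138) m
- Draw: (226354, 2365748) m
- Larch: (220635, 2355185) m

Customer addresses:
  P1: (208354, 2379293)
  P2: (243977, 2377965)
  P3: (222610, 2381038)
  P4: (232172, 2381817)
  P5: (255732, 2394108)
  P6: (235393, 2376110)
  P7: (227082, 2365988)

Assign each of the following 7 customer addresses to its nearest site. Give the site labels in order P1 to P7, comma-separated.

P1 → Terrace (d²=184717954.00)
P2 → Draw (d²=459825218.00)
P3 → Terrace (d²=73135985.00)
P4 → Terrace (d²=234509258.00)
P5 → Terrace (d²=1427033653.00)
P6 → Draw (d²=189074565.00)
P7 → Draw (d²=587584.00)

Terrace, Draw, Terrace, Terrace, Terrace, Draw, Draw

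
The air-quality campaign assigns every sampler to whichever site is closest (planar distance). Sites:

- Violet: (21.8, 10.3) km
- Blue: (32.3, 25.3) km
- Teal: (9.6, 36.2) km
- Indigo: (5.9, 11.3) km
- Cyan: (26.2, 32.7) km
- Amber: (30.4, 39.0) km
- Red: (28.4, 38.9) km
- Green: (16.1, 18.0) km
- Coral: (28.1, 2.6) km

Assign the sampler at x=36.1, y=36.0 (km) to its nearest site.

Amber

Squared distances to each site:
Violet: 864.980; Blue: 128.930; Teal: 702.290; Indigo: 1522.130; Cyan: 108.900; Amber: 41.490; Red: 67.700; Green: 724.000; Coral: 1179.560.
Minimum at Amber.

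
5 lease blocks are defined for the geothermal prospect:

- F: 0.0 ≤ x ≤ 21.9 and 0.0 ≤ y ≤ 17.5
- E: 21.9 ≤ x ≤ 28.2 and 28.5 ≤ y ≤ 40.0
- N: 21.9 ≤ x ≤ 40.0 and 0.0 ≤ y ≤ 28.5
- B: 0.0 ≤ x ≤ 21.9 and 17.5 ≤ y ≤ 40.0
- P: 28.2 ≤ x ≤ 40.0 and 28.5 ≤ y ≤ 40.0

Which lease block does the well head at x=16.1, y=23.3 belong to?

The point has x = 16.1 and y = 23.3.
Only B satisfies 0.0 ≤ x ≤ 21.9 and 17.5 ≤ y ≤ 40.0.

B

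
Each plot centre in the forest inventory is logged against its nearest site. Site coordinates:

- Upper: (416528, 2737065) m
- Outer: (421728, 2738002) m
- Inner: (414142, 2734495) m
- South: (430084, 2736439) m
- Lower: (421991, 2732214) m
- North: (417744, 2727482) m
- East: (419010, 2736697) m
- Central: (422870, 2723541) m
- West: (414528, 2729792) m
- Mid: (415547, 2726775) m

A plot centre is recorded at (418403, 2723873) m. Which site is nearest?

North

Squared distances to each site:
Upper: 177544489.000; Outer: 210684266.000; Inner: 130983005.000; South: 294350117.000; Lower: 82446025.000; North: 13459162.000; East: 164823425.000; Central: 20064313.000; West: 50050186.000; Mid: 16578340.000.
Minimum at North.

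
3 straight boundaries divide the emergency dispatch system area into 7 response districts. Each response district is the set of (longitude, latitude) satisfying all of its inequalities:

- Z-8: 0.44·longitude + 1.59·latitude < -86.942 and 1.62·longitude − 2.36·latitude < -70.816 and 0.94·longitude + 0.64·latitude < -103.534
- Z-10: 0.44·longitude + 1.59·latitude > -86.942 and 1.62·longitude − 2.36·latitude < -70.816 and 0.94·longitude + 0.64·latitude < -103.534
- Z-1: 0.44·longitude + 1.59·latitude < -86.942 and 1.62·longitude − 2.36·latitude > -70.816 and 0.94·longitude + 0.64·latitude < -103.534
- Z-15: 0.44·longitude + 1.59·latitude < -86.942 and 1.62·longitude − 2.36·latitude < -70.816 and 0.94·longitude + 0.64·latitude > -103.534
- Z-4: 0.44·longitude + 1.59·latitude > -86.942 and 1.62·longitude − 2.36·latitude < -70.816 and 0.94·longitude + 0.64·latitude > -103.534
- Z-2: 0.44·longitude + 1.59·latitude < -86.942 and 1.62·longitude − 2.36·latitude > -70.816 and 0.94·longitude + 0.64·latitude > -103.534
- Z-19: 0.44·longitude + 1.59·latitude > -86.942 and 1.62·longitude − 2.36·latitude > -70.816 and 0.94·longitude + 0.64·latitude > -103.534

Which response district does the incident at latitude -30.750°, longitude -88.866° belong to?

0.44·-88.866 + 1.59·-30.750 = -87.994, which is < -86.942
1.62·-88.866 − 2.36·-30.750 = -71.393, which is < -70.816
0.94·-88.866 + 0.64·-30.750 = -103.214, which is > -103.534
This sign pattern matches Z-15.

Z-15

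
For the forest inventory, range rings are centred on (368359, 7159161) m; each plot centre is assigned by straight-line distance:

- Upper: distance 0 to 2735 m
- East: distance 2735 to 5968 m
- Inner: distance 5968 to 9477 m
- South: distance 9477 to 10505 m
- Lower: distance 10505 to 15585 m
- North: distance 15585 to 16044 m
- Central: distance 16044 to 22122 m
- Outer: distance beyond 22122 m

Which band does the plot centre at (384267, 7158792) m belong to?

North

Distance = √((384267−368359)² + (7158792−7159161)²) = √(253064464.000 + 136161.000) = 15912.279 m.
15585 ≤ 15912.279 < 16044 → North.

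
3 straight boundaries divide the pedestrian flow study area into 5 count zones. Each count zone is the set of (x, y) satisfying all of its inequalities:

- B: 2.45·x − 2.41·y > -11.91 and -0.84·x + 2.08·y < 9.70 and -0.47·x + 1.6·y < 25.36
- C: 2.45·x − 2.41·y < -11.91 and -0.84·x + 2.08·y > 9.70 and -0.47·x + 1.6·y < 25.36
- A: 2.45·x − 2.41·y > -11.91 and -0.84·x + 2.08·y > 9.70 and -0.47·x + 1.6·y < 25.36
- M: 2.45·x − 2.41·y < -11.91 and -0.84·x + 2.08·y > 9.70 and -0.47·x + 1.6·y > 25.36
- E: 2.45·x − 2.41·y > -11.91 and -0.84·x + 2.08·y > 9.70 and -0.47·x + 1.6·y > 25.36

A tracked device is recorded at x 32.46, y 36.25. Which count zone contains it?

2.45·32.46 − 2.41·36.25 = -7.836, which is > -11.91
-0.84·32.46 + 2.08·36.25 = 48.134, which is > 9.70
-0.47·32.46 + 1.6·36.25 = 42.744, which is > 25.36
This sign pattern matches E.

E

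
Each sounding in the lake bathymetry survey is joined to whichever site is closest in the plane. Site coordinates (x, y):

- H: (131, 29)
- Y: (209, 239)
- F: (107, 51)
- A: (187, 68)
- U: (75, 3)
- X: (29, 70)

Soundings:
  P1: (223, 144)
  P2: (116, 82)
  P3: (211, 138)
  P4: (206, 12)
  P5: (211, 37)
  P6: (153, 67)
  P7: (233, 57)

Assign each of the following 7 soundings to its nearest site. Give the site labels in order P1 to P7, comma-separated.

P1 → A (d²=7072.00)
P2 → F (d²=1042.00)
P3 → A (d²=5476.00)
P4 → A (d²=3497.00)
P5 → A (d²=1537.00)
P6 → A (d²=1157.00)
P7 → A (d²=2237.00)

A, F, A, A, A, A, A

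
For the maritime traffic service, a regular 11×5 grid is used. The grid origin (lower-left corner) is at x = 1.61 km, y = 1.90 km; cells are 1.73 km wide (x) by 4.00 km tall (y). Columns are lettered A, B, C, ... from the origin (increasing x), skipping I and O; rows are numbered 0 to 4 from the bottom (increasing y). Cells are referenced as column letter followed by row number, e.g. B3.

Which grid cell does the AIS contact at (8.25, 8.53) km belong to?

D1

Column index: ⌊(8.25 − 1.61) / 1.73⌋ = ⌊3.838⌋ = 3 → column D
Row offset from origin: ⌊(8.53 − 1.90) / 4.00⌋ = ⌊1.657⌋ = 1 → row 1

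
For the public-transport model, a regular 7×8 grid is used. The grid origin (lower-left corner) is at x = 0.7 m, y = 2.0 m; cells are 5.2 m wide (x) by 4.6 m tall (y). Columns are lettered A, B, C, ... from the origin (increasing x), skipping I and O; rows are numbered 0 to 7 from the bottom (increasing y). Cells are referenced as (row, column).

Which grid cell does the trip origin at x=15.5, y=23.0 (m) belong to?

Column index: ⌊(15.5 − 0.7) / 5.2⌋ = ⌊2.846⌋ = 2 → column C
Row offset from origin: ⌊(23.0 − 2.0) / 4.6⌋ = ⌊4.565⌋ = 4 → row 4

(4, C)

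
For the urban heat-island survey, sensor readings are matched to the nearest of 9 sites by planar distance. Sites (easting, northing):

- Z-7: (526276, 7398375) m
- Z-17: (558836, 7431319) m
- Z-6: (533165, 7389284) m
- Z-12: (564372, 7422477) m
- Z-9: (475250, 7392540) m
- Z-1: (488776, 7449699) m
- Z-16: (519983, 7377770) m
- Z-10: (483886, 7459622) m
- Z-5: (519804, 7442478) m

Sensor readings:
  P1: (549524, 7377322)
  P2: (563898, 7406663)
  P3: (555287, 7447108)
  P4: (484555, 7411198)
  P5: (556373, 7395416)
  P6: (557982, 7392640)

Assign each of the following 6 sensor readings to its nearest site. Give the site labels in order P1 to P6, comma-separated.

Z-6, Z-12, Z-17, Z-9, Z-6, Z-6

P1 → Z-6 (d²=410706325.00)
P2 → Z-12 (d²=250307272.00)
P3 → Z-17 (d²=261887922.00)
P4 → Z-9 (d²=434703989.00)
P5 → Z-6 (d²=576212688.00)
P6 → Z-6 (d²=627146225.00)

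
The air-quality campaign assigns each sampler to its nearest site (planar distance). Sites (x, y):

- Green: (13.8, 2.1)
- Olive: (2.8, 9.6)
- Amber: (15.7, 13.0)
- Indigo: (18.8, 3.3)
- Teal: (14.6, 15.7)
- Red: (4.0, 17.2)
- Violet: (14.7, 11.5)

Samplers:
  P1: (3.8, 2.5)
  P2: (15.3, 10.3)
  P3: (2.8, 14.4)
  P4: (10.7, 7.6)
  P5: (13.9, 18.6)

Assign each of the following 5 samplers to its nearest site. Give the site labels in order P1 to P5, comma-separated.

P1 → Olive (d²=51.41)
P2 → Violet (d²=1.80)
P3 → Red (d²=9.28)
P4 → Violet (d²=31.21)
P5 → Teal (d²=8.90)

Olive, Violet, Red, Violet, Teal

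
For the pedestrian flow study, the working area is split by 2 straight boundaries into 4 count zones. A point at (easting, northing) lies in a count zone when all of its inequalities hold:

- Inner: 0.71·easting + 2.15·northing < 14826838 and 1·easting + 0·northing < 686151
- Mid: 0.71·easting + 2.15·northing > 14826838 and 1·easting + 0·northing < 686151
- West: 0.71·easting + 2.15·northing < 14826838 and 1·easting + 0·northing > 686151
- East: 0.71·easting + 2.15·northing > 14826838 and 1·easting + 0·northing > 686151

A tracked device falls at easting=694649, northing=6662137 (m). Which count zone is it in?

West

0.71·694649 + 2.15·6662137 = 14816795.340, which is < 14826838
1·694649 + 0·6662137 = 694649.000, which is > 686151
This sign pattern matches West.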